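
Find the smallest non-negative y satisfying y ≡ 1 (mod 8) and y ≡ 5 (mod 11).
M = 8 × 11 = 88. M₁ = 11, y₁ ≡ 3 (mod 8). M₂ = 8, y₂ ≡ 7 (mod 11). y = 1×11×3 + 5×8×7 ≡ 49 (mod 88)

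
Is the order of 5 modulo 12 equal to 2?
Powers of 5 mod 12: 5^1≡5, 5^2≡1. First k with 5^k≡1 is k=2. Yes, ord_12(5) = 2.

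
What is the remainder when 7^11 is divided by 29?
By repeated squaring mod 29: 7^{1}≡7, 7^{2}≡20, 7^{4}≡23, 7^{8}≡7. Then 7^{11} = 7^{8+2+1} ≡ 7 × 20 × 7 ≡ 23 mod 29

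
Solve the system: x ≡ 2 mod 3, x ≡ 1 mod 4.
M = 3 × 4 = 12. M₁ = 4, y₁ ≡ 1 mod 3. M₂ = 3, y₂ ≡ 3 mod 4. x = 2×4×1 + 1×3×3 ≡ 5 mod 12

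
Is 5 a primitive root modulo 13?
5^{4} ≡ 1 (mod 13) and 4 < 12, so ord_13(5) = 4 ≠ 12 and 5 is not a primitive root.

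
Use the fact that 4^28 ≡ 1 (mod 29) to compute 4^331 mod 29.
By Fermat: 4^{28} ≡ 1 (mod 29). 331 ≡ 23 (mod 28). So 4^{331} ≡ 4^{23} ≡ 13 (mod 29)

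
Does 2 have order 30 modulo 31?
2^{5} ≡ 1 mod 31 and 5 < 30, so ord_31(2) = 5 ≠ 30 and 2 is not a primitive root.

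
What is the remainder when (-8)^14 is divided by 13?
Using Fermat: (-8)^{12} ≡ 1 mod 13. 14 ≡ 2 mod 12. So (-8)^{14} ≡ (-8)^{2} ≡ 12 mod 13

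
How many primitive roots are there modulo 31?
A prime p has φ(p-1) primitive roots; here φ(30) = 8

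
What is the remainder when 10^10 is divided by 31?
By repeated squaring mod 31: 10^{1}≡10, 10^{2}≡7, 10^{4}≡18, 10^{8}≡14. Then 10^{10} = 10^{8+2} ≡ 14 × 7 ≡ 5 mod 31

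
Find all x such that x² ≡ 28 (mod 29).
The square roots of 28 mod 29 are 12 and 17. Verify: 12² = 144 ≡ 28 (mod 29)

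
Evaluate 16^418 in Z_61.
Using Fermat: 16^{60} ≡ 1 (mod 61). 418 ≡ 58 (mod 60). So 16^{418} ≡ 16^{58} ≡ 56 (mod 61)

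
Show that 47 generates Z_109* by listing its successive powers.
47^1, 47^2, ..., 47^{108} mod 109: [47, 29, 55, 78, 69, 82, 39, 89, 41, 74, 99, 75, 37, 104, 92, 73, 52, 46, 91, 26, 23, 100, 13, 66, 50, 61, 33, 25, 85, 71, 67, 97, 90, 88, 103, 45, 44, 106, 77, 22, 53, 93, 11, 81, 101, 60, 95, 105, 30, 102, 107, 15, 51, 108, 62, 80, 54, 31, 40, 27, 70, 20, 68, 35, 10, 34, 72, 5, 17, 36, 57, 63, 18, 83, 86, 9, 96, 43, 59, 48, 76, 84, 24, 38, 42, 12, 19, 21, 6, 64, 65, 3, 32, 87, 56, 16, 98, 28, 8, 49, 14, 4, 79, 7, 2, 94, 58, 1]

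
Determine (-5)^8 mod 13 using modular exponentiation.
By repeated squaring (mod 13): (-5)^{1}≡8, (-5)^{2}≡12, (-5)^{4}≡1, (-5)^{8}≡1. So (-5)^{8} ≡ 1 (mod 13)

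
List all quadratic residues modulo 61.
Quadratic residues modulo 61: {1, 3, 4, 5, 9, 12, 13, 14, 15, 16, 19, 20, 22, 25, 27, 34, 36, 39, 41, 42, 45, 46, 47, 48, 49, 52, 56, 57, 58, 60}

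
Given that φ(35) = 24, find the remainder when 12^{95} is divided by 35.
By Euler: 12^{24} ≡ 1 mod 35 since gcd(12, 35) = 1. 95 = 3×24 + 23. So 12^{95} ≡ 12^{23} ≡ 3 mod 35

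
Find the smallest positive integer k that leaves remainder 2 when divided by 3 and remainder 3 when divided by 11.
M = 3 × 11 = 33. M₁ = 11, y₁ ≡ 2 (mod 3). M₂ = 3, y₂ ≡ 4 (mod 11). k = 2×11×2 + 3×3×4 ≡ 14 (mod 33)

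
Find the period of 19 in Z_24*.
Powers of 19 mod 24: 19^1≡19, 19^2≡1. So the order of 19 is 2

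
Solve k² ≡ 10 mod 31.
The square roots of 10 mod 31 are 14 and 17. Verify: 14² = 196 ≡ 10 mod 31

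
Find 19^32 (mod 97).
By repeated squaring (mod 97): 19^{1}≡19, 19^{2}≡70, 19^{4}≡50, 19^{8}≡75, 19^{16}≡96, 19^{32}≡1. So 19^{32} ≡ 1 (mod 97)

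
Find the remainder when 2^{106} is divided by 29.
By Fermat: 2^{28} ≡ 1 (mod 29). 106 = 3×28 + 22. So 2^{106} ≡ 2^{22} ≡ 5 (mod 29)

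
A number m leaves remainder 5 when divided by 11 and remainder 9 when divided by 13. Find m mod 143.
M = 11 × 13 = 143. M₁ = 13, y₁ ≡ 6 mod 11. M₂ = 11, y₂ ≡ 6 mod 13. m = 5×13×6 + 9×11×6 ≡ 126 mod 143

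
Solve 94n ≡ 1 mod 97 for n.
Since 97 is prime, by Fermat 94^(-1) ≡ 94^{95} ≡ 32 mod 97. Verify: 94 × 32 = 3008 ≡ 1 mod 97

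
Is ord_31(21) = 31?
Powers of 21 mod 31: 21^1≡21, 21^2≡7, 21^3≡23, 21^4≡18, 21^5≡6, 21^6≡2, 21^7≡11, 21^8≡14, 21^9≡15, 21^10≡5, 21^11≡12, 21^12≡4, 21^13≡22, 21^14≡28, 21^15≡30, 21^16≡10, 21^17≡24, 21^18≡8, 21^19≡13, 21^20≡25, 21^21≡29, 21^22≡20, 21^23≡17, 21^24≡16, 21^25≡26, 21^26≡19, 21^27≡27, 21^28≡9, 21^29≡3, 21^30≡1. Already 21^30≡1, so the order is 30 < 31. No, the actual order is 30.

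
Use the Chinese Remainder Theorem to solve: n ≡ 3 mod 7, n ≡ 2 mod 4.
M = 7 × 4 = 28. M₁ = 4, y₁ ≡ 2 mod 7. M₂ = 7, y₂ ≡ 3 mod 4. n = 3×4×2 + 2×7×3 ≡ 10 mod 28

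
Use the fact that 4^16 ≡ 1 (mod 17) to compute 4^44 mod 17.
By Fermat: 4^{16} ≡ 1 (mod 17). 44 = 2×16 + 12. So 4^{44} ≡ 4^{12} ≡ 1 (mod 17)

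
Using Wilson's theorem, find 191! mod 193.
(192)! = (191)! × (192) ≡ -1 mod 193. So (191)! ≡ -1 × (192)^(-1) ≡ (-1)×(-1) = 1 mod 193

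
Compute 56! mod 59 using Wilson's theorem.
(58)! = (56)! × (57) × (58) ≡ -1 mod 59. So (56)! ≡ -1 × [(58)(57)]^(-1) ≡ 29 mod 59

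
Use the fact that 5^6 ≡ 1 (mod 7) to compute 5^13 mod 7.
By Fermat: 5^{6} ≡ 1 (mod 7). 13 = 2×6 + 1. So 5^{13} ≡ 5^{1} ≡ 5 (mod 7)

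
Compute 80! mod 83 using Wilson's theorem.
(82)! = (80)! × (81) × (82) ≡ -1 mod 83. So (80)! ≡ -1 × [(82)(81)]^(-1) ≡ 41 mod 83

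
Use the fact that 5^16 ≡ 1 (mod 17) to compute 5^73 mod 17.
By Fermat: 5^{16} ≡ 1 (mod 17). 73 = 4×16 + 9. So 5^{73} ≡ 5^{9} ≡ 12 (mod 17)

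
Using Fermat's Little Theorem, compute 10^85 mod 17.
By Fermat: 10^{16} ≡ 1 mod 17. 85 = 5×16 + 5. So 10^{85} ≡ 10^{5} ≡ 6 mod 17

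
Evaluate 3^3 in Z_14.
3^{3} = 27 ≡ 13 mod 14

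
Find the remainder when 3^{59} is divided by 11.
By Fermat: 3^{10} ≡ 1 (mod 11). 59 = 5×10 + 9. So 3^{59} ≡ 3^{9} ≡ 4 (mod 11)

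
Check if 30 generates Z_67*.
30^{6} ≡ 1 mod 67 and 6 < 66, so ord_67(30) = 6 ≠ 66 and 30 is not a primitive root.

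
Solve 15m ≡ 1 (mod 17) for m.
Since 17 is prime, by Fermat 15^(-1) ≡ 15^{15} ≡ 8 (mod 17). Verify: 15 × 8 = 120 ≡ 1 (mod 17)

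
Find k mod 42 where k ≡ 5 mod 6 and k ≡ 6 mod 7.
M = 6 × 7 = 42. M₁ = 7, y₁ ≡ 1 mod 6. M₂ = 6, y₂ ≡ 6 mod 7. k = 5×7×1 + 6×6×6 ≡ 41 mod 42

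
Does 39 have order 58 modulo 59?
ord_59(39) divides 58. For each prime q|58: 39^{29}≡58, 39^{2}≡46, none ≡ 1. So 39 has order 58 and is a primitive root mod 59.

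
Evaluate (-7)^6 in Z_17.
By repeated squaring (mod 17): (-7)^{1}≡10, (-7)^{2}≡15, (-7)^{4}≡4. Then (-7)^{6} = (-7)^{4+2} ≡ 4 × 15 ≡ 9 (mod 17)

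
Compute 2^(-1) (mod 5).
Since 5 is prime, by Fermat 2^(-1) ≡ 2^{3} ≡ 3 (mod 5). Verify: 2 × 3 = 6 ≡ 1 (mod 5)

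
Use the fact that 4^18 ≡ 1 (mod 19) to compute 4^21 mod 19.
By Fermat: 4^{18} ≡ 1 (mod 19). So 4^{21} = 4^{18} · 4^{3} ≡ 4^{3} ≡ 7 (mod 19)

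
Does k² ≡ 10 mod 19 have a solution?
By Euler's criterion: 10^{9} ≡ 18 mod 19. Since this equals -1 (≡ 18), 10 is not a QR.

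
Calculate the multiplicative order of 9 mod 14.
Powers of 9 mod 14: 9^1≡9, 9^2≡11, 9^3≡1. So the order of 9 is 3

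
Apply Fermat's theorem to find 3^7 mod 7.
By Fermat: 3^{6} ≡ 1 mod 7. So 3^{7} = 3^{6} · 3^{1} ≡ 3^{1} ≡ 3 mod 7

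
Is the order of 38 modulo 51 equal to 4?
Powers of 38 mod 51: 38^1≡38, 38^2≡16, 38^3≡47, 38^4≡1. First k with 38^k≡1 is k=4. Yes, ord_51(38) = 4.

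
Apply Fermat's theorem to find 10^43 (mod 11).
By Fermat: 10^{10} ≡ 1 (mod 11). 43 = 4×10 + 3. So 10^{43} ≡ 10^{3} ≡ 10 (mod 11)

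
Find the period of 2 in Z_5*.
Powers of 2 mod 5: 2^1≡2, 2^2≡4, 2^3≡3, 2^4≡1. ord_5(2) = 4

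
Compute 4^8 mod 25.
By repeated squaring mod 25: 4^{1}≡4, 4^{2}≡16, 4^{4}≡6, 4^{8}≡11. So 4^{8} ≡ 11 mod 25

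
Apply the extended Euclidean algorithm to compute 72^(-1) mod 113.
Extended GCD: 72(11) + 113(-7) = 1. So 72^(-1) ≡ 11 mod 113. Verify: 72 × 11 = 792 ≡ 1 mod 113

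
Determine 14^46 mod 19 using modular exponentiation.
Using Fermat: 14^{18} ≡ 1 (mod 19). 46 ≡ 10 (mod 18). So 14^{46} ≡ 14^{10} ≡ 5 (mod 19)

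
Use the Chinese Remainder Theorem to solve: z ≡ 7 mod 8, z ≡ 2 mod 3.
M = 8 × 3 = 24. M₁ = 3, y₁ ≡ 3 mod 8. M₂ = 8, y₂ ≡ 2 mod 3. z = 7×3×3 + 2×8×2 ≡ 23 mod 24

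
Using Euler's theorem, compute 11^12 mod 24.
By Euler: 11^{8} ≡ 1 mod 24 since gcd(11, 24) = 1. 12 = 1×8 + 4. So 11^{12} ≡ 11^{4} ≡ 1 mod 24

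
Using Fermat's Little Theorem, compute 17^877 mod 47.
By Fermat: 17^{46} ≡ 1 mod 47. 877 ≡ 3 mod 46. So 17^{877} ≡ 17^{3} ≡ 25 mod 47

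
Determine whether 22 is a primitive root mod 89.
22^{22} ≡ 1 (mod 89) and 22 < 88, so ord_89(22) = 22 ≠ 88 and 22 is not a primitive root.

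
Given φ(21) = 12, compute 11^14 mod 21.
By Euler: 11^{12} ≡ 1 (mod 21) since gcd(11, 21) = 1. 14 = 1×12 + 2. So 11^{14} ≡ 11^{2} ≡ 16 (mod 21)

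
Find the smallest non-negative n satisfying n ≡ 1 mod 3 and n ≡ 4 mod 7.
M = 3 × 7 = 21. M₁ = 7, y₁ ≡ 1 mod 3. M₂ = 3, y₂ ≡ 5 mod 7. n = 1×7×1 + 4×3×5 ≡ 4 mod 21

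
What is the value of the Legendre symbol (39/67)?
(39/67) = 39^{33} mod 67 = 1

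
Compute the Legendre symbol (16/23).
(16/23) = 16^{11} mod 23 = 1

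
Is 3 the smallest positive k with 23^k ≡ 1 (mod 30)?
Powers of 23 mod 30: 23^1≡23, 23^2≡19, 23^3≡17, 23^4≡1. 23^3≡17≢1, so ord ≠ 3. No, the actual order is 4.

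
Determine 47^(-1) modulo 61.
Since 61 is prime, by Fermat 47^(-1) ≡ 47^{59} ≡ 13 mod 61. Verify: 47 × 13 = 611 ≡ 1 mod 61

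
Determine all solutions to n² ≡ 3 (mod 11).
The square roots of 3 mod 11 are 5 and 6. Verify: 5² = 25 ≡ 3 (mod 11)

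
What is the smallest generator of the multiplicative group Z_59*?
g = 2. Powers: [2, 4, 8, 16, 32, 5, 10, 20, 40, ...] generates all 58 non-zero residues.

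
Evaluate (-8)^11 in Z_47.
By repeated squaring mod 47: (-8)^{1}≡39, (-8)^{2}≡17, (-8)^{4}≡7, (-8)^{8}≡2. Then (-8)^{11} = (-8)^{8+2+1} ≡ 2 × 17 × 39 ≡ 10 mod 47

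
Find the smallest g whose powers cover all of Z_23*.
g = 5. For each prime q|22: 5^{11}≡22, 5^{2}≡2, none ≡ 1, so ord_23(5) = 22 and 5 is a primitive root.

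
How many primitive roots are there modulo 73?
There are φ(73-1) = φ(72) = 24 primitive roots modulo 73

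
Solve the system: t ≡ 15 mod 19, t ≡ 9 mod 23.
M = 19 × 23 = 437. M₁ = 23, y₁ ≡ 5 mod 19. M₂ = 19, y₂ ≡ 17 mod 23. t = 15×23×5 + 9×19×17 ≡ 262 mod 437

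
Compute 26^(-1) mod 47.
Since 47 is prime, by Fermat 26^(-1) ≡ 26^{45} ≡ 38 mod 47. Verify: 26 × 38 = 988 ≡ 1 mod 47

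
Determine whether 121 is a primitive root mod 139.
121^{69} ≡ 1 mod 139 and 69 < 138, so ord_139(121) = 69 ≠ 138 and 121 is not a primitive root.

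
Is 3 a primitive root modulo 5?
ord_5(3) divides 4. For each prime q|4: 3^{2}≡4, none ≡ 1. So 3 has order 4 and is a primitive root mod 5.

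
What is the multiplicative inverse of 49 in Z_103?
Since 103 is prime, by Fermat 49^(-1) ≡ 49^{101} ≡ 82 mod 103. Verify: 49 × 82 = 4018 ≡ 1 mod 103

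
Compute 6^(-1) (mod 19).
Since 19 is prime, by Fermat 6^(-1) ≡ 6^{17} ≡ 16 (mod 19). Verify: 6 × 16 = 96 ≡ 1 (mod 19)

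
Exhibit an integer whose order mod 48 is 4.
5 has order 4 mod 48 since 5^{4} ≡ 1 mod 48 and no smaller power works.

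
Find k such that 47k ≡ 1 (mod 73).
Since 73 is prime, by Fermat 47^(-1) ≡ 47^{71} ≡ 14 (mod 73). Verify: 47 × 14 = 658 ≡ 1 (mod 73)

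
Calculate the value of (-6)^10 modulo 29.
By repeated squaring (mod 29): (-6)^{1}≡23, (-6)^{2}≡7, (-6)^{4}≡20, (-6)^{8}≡23. Then (-6)^{10} = (-6)^{8+2} ≡ 23 × 7 ≡ 16 (mod 29)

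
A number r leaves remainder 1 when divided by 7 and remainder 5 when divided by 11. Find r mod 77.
M = 7 × 11 = 77. M₁ = 11, y₁ ≡ 2 mod 7. M₂ = 7, y₂ ≡ 8 mod 11. r = 1×11×2 + 5×7×8 ≡ 71 mod 77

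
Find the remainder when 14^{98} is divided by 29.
By Fermat: 14^{28} ≡ 1 mod 29. 98 = 3×28 + 14. So 14^{98} ≡ 14^{14} ≡ 28 mod 29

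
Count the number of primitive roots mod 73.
Number of primitive roots mod 73 = φ(p-1) = φ(72) = 24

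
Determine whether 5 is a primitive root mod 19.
5^{9} ≡ 1 mod 19 and 9 < 18, so ord_19(5) = 9 ≠ 18 and 5 is not a primitive root.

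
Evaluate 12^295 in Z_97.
Using Fermat: 12^{96} ≡ 1 (mod 97). 295 ≡ 7 (mod 96). So 12^{295} ≡ 12^{7} ≡ 8 (mod 97)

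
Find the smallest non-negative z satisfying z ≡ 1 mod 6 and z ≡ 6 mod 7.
M = 6 × 7 = 42. M₁ = 7, y₁ ≡ 1 mod 6. M₂ = 6, y₂ ≡ 6 mod 7. z = 1×7×1 + 6×6×6 ≡ 13 mod 42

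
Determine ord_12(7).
Powers of 7 mod 12: 7^1≡7, 7^2≡1. ord_12(7) = 2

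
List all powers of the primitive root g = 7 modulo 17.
7^1, 7^2, ..., 7^{16} mod 17: [7, 15, 3, 4, 11, 9, 12, 16, 10, 2, 14, 13, 6, 8, 5, 1]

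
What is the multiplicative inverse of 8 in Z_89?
Since 89 is prime, by Fermat 8^(-1) ≡ 8^{87} ≡ 78 mod 89. Verify: 8 × 78 = 624 ≡ 1 mod 89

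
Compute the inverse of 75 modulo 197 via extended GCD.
Extended GCD: 75(-21) + 197(8) = 1. So 75^(-1) ≡ -21 ≡ 176 (mod 197). Verify: 75 × 176 = 13200 ≡ 1 (mod 197)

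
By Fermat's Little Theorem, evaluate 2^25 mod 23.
By Fermat: 2^{22} ≡ 1 (mod 23). So 2^{25} = 2^{22} · 2^{3} ≡ 2^{3} ≡ 8 (mod 23)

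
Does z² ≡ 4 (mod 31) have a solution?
By Euler's criterion: 4^{15} ≡ 1 (mod 31). Since this equals 1, 4 is a QR.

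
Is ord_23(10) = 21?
Powers of 10 mod 23: 10^1≡10, 10^2≡8, 10^3≡11, 10^4≡18, 10^5≡19, 10^6≡6, 10^7≡14, 10^8≡2, 10^9≡20, 10^10≡16, 10^11≡22, 10^12≡13, 10^13≡15, 10^14≡12, 10^15≡5, 10^16≡4, 10^17≡17, 10^18≡9, 10^19≡21, 10^20≡3, 10^21≡7, 10^22≡1. 10^21≡7≢1, so ord ≠ 21. No, the actual order is 22.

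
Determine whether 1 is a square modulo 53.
By Euler's criterion: 1^{26} ≡ 1 mod 53. Since this equals 1, 1 is a QR.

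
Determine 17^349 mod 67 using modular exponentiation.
Using Fermat: 17^{66} ≡ 1 (mod 67). 349 ≡ 19 (mod 66). So 17^{349} ≡ 17^{19} ≡ 23 (mod 67)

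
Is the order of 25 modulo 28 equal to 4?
Powers of 25 mod 28: 25^1≡25, 25^2≡9, 25^3≡1. Already 25^3≡1, so the order is 3 < 4. No, the actual order is 3.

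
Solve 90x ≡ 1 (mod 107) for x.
Since 107 is prime, by Fermat 90^(-1) ≡ 90^{105} ≡ 44 (mod 107). Verify: 90 × 44 = 3960 ≡ 1 (mod 107)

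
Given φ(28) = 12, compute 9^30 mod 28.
By Euler: 9^{12} ≡ 1 mod 28 since gcd(9, 28) = 1. 30 = 2×12 + 6. So 9^{30} ≡ 9^{6} ≡ 1 mod 28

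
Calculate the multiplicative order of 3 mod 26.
Powers of 3 mod 26: 3^1≡3, 3^2≡9, 3^3≡1. So the order of 3 is 3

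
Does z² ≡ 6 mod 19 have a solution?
By Euler's criterion: 6^{9} ≡ 1 mod 19. Since this equals 1, 6 is a QR.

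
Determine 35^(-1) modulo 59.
Since 59 is prime, by Fermat 35^(-1) ≡ 35^{57} ≡ 27 (mod 59). Verify: 35 × 27 = 945 ≡ 1 (mod 59)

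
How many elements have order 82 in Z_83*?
A prime p has φ(p-1) primitive roots; here φ(82) = 40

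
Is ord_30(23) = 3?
Powers of 23 mod 30: 23^1≡23, 23^2≡19, 23^3≡17, 23^4≡1. 23^3≡17≢1, so ord ≠ 3. No, the actual order is 4.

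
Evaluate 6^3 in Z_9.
6^{3} = 216 ≡ 0 mod 9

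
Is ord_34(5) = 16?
Powers of 5 mod 34: 5^1≡5, 5^2≡25, 5^3≡23, 5^4≡13, 5^5≡31, 5^6≡19, 5^7≡27, 5^8≡33, 5^9≡29, 5^10≡9, 5^11≡11, 5^12≡21, 5^13≡3, 5^14≡15, 5^15≡7, 5^16≡1. First k with 5^k≡1 is k=16. Yes, ord_34(5) = 16.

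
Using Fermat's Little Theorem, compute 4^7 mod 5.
By Fermat: 4^{4} ≡ 1 mod 5. So 4^{7} = 4^{4} · 4^{3} ≡ 4^{3} ≡ 4 mod 5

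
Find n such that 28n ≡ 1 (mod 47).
Since 47 is prime, by Fermat 28^(-1) ≡ 28^{45} ≡ 42 (mod 47). Verify: 28 × 42 = 1176 ≡ 1 (mod 47)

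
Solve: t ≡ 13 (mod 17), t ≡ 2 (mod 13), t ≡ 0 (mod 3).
M = 17 × 13 × 3 = 663. M₁ = 39, y₁ ≡ 7 (mod 17). M₂ = 51, y₂ ≡ 12 (mod 13). M₃ = 221, y₃ ≡ 2 (mod 3). t = 13×39×7 + 2×51×12 + 0×221×2 ≡ 132 (mod 663)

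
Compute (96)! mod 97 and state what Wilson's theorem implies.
(96)! mod 97 = 96. Since this equals -1 mod 97, Wilson confirms 97 is prime.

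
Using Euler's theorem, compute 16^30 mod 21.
By Euler: 16^{12} ≡ 1 mod 21 since gcd(16, 21) = 1. 30 = 2×12 + 6. So 16^{30} ≡ 16^{6} ≡ 1 mod 21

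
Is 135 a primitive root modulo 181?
135^{5} ≡ 1 (mod 181) and 5 < 180, so ord_181(135) = 5 ≠ 180 and 135 is not a primitive root.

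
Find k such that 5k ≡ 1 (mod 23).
Since 23 is prime, by Fermat 5^(-1) ≡ 5^{21} ≡ 14 (mod 23). Verify: 5 × 14 = 70 ≡ 1 (mod 23)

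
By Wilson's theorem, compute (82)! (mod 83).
By Wilson's theorem, (82)! ≡ -1 ≡ 82 (mod 83)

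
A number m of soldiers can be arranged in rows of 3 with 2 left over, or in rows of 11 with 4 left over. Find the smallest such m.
M = 3 × 11 = 33. M₁ = 11, y₁ ≡ 2 mod 3. M₂ = 3, y₂ ≡ 4 mod 11. m = 2×11×2 + 4×3×4 ≡ 26 mod 33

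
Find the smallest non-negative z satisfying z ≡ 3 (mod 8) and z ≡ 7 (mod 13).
M = 8 × 13 = 104. M₁ = 13, y₁ ≡ 5 (mod 8). M₂ = 8, y₂ ≡ 5 (mod 13). z = 3×13×5 + 7×8×5 ≡ 59 (mod 104)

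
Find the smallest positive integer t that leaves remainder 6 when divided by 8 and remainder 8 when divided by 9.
M = 8 × 9 = 72. M₁ = 9, y₁ ≡ 1 mod 8. M₂ = 8, y₂ ≡ 8 mod 9. t = 6×9×1 + 8×8×8 ≡ 62 mod 72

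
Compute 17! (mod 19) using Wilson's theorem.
(18)! = (17)! × (18) ≡ -1 (mod 19). So (17)! ≡ -1 × (18)^(-1) ≡ (-1)×(-1) = 1 (mod 19)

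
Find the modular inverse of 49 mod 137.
Since 137 is prime, by Fermat 49^(-1) ≡ 49^{135} ≡ 14 mod 137. Verify: 49 × 14 = 686 ≡ 1 mod 137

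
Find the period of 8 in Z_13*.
Powers of 8 mod 13: 8^1≡8, 8^2≡12, 8^3≡5, 8^4≡1. So the order of 8 is 4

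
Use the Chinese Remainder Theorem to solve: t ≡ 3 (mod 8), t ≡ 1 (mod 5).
M = 8 × 5 = 40. M₁ = 5, y₁ ≡ 5 (mod 8). M₂ = 8, y₂ ≡ 2 (mod 5). t = 3×5×5 + 1×8×2 ≡ 11 (mod 40)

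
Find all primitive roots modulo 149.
There are φ(148) = 72 primitive roots mod 149: {2, 3, 8, 10, 11, 12, 13, 14, 15, 18, 21, 23, 27, 32, 34, 38, 40, 41, 43, 48, 50, 51, 52, 55, 56, 57, 58, 59, 60, 62, 65, 66, 70, 71, 72, 74, 75, 77, 78, 79, 83, 84, 87, 89, 90, 91, 92, 93, 94, 97, 98, 99, 101, 106, 108, 109, 111, 115, 117, 122, 126, 128, 131, 134, 135, 136, 137, 138, 139, 141, 146, 147}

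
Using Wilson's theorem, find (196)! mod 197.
By Wilson's theorem, (196)! ≡ -1 ≡ 196 (mod 197)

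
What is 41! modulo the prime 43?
(42)! = (41)! × (42) ≡ -1 mod 43. So (41)! ≡ -1 × (42)^(-1) ≡ (-1)×(-1) = 1 mod 43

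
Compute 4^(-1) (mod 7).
Since 7 is prime, by Fermat 4^(-1) ≡ 4^{5} ≡ 2 (mod 7). Verify: 4 × 2 = 8 ≡ 1 (mod 7)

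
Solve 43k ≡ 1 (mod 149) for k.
Since 149 is prime, by Fermat 43^(-1) ≡ 43^{147} ≡ 52 (mod 149). Verify: 43 × 52 = 2236 ≡ 1 (mod 149)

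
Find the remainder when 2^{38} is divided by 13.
By Fermat: 2^{12} ≡ 1 mod 13. 38 = 3×12 + 2. So 2^{38} ≡ 2^{2} ≡ 4 mod 13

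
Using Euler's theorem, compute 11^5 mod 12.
By Euler: 11^{4} ≡ 1 (mod 12) since gcd(11, 12) = 1. 5 = 1×4 + 1. So 11^{5} ≡ 11^{1} ≡ 11 (mod 12)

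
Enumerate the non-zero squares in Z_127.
Quadratic residues modulo 127: {1, 2, 4, 8, 9, 11, 13, 15, 16, 17, 18, 19, 21, 22, 25, 26, 30, 31, 32, 34, 35, 36, 37, 38, 41, 42, 44, 47, 49, 50, 52, 60, 61, 62, 64, 68, 69, 70, 71, 72, 73, 74, 76, 79, 81, 82, 84, 87, 88, 94, 98, 99, 100, 103, 104, 107, 113, 115, 117, 120, 121, 122, 124}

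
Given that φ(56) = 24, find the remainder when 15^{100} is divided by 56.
By Euler: 15^{24} ≡ 1 (mod 56) since gcd(15, 56) = 1. 100 = 4×24 + 4. So 15^{100} ≡ 15^{4} ≡ 1 (mod 56)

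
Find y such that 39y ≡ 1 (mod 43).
Since 43 is prime, by Fermat 39^(-1) ≡ 39^{41} ≡ 32 (mod 43). Verify: 39 × 32 = 1248 ≡ 1 (mod 43)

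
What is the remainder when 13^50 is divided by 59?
By repeated squaring (mod 59): 13^{1}≡13, 13^{2}≡51, 13^{4}≡5, 13^{8}≡25, 13^{16}≡35, 13^{32}≡45. Then 13^{50} = 13^{32+16+2} ≡ 45 × 35 × 51 ≡ 26 (mod 59)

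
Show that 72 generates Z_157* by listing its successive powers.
72^1, 72^2, ..., 72^{156} mod 157: [72, 3, 59, 9, 20, 27, 60, 81, 23, 86, 69, 101, 50, 146, 150, 124, 136, 58, 94, 17, 125, 51, 61, 153, 26, 145, 78, 121, 77, 49, 74, 147, 65, 127, 38, 67, 114, 44, 28, 132, 84, 82, 95, 89, 128, 110, 70, 16, 53, 48, 2, 144, 6, 118, 18, 40, 54, 120, 5, 46, 15, 138, 45, 100, 135, 143, 91, 115, 116, 31, 34, 93, 102, 122, 149, 52, 133, 156, 85, 154, 98, 148, 137, 130, 97, 76, 134, 71, 88, 56, 107, 11, 7, 33, 21, 99, 63, 140, 32, 106, 96, 4, 131, 12, 79, 36, 80, 108, 83, 10, 92, 30, 119, 90, 43, 113, 129, 25, 73, 75, 62, 68, 29, 47, 87, 141, 104, 109, 155, 13, 151, 39, 139, 117, 103, 37, 152, 111, 142, 19, 112, 57, 22, 14, 66, 42, 41, 126, 123, 64, 55, 35, 8, 105, 24, 1]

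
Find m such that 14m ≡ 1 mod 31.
Since 31 is prime, by Fermat 14^(-1) ≡ 14^{29} ≡ 20 mod 31. Verify: 14 × 20 = 280 ≡ 1 mod 31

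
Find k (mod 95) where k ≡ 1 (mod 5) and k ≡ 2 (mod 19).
M = 5 × 19 = 95. M₁ = 19, y₁ ≡ 4 (mod 5). M₂ = 5, y₂ ≡ 4 (mod 19). k = 1×19×4 + 2×5×4 ≡ 21 (mod 95)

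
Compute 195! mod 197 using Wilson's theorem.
(196)! = (195)! × (196) ≡ -1 mod 197. So (195)! ≡ -1 × (196)^(-1) ≡ (-1)×(-1) = 1 mod 197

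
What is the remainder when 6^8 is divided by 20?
By repeated squaring mod 20: 6^{1}≡6, 6^{2}≡16, 6^{4}≡16, 6^{8}≡16. So 6^{8} ≡ 16 mod 20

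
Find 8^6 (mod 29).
By repeated squaring (mod 29): 8^{1}≡8, 8^{2}≡6, 8^{4}≡7. Then 8^{6} = 8^{4+2} ≡ 7 × 6 ≡ 13 (mod 29)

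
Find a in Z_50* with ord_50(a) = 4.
7 has order 4 mod 50 since 7^{4} ≡ 1 (mod 50) and no smaller power works.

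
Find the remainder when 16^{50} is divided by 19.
By Fermat: 16^{18} ≡ 1 mod 19. 50 = 2×18 + 14. So 16^{50} ≡ 16^{14} ≡ 4 mod 19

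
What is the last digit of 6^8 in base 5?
Using Fermat: 6^{4} ≡ 1 (mod 5). 8 ≡ 0 (mod 4). So 6^{8} ≡ 6^{0} ≡ 1 (mod 5)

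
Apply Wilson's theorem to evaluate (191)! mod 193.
(192)! = (191)! × (192) ≡ -1 (mod 193). So (191)! ≡ -1 × (192)^(-1) ≡ (-1)×(-1) = 1 (mod 193)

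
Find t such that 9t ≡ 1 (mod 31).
Since 31 is prime, by Fermat 9^(-1) ≡ 9^{29} ≡ 7 (mod 31). Verify: 9 × 7 = 63 ≡ 1 (mod 31)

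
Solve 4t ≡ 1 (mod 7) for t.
Since 7 is prime, by Fermat 4^(-1) ≡ 4^{5} ≡ 2 (mod 7). Verify: 4 × 2 = 8 ≡ 1 (mod 7)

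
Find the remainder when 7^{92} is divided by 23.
By Fermat: 7^{22} ≡ 1 (mod 23). 92 = 4×22 + 4. So 7^{92} ≡ 7^{4} ≡ 9 (mod 23)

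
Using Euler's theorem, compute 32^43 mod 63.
By Euler: 32^{36} ≡ 1 mod 63 since gcd(32, 63) = 1. 43 = 1×36 + 7. So 32^{43} ≡ 32^{7} ≡ 32 mod 63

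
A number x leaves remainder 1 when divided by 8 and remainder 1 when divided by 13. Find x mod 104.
M = 8 × 13 = 104. M₁ = 13, y₁ ≡ 5 mod 8. M₂ = 8, y₂ ≡ 5 mod 13. x = 1×13×5 + 1×8×5 ≡ 1 mod 104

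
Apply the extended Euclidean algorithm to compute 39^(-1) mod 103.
Extended GCD: 39(37) + 103(-14) = 1. So 39^(-1) ≡ 37 mod 103. Verify: 39 × 37 = 1443 ≡ 1 mod 103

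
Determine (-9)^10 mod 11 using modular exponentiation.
Using Fermat: (-9)^{10} ≡ 1 (mod 11). 10 ≡ 0 (mod 10). So (-9)^{10} ≡ (-9)^{0} ≡ 1 (mod 11)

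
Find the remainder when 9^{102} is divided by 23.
By Fermat: 9^{22} ≡ 1 (mod 23). 102 = 4×22 + 14. So 9^{102} ≡ 9^{14} ≡ 16 (mod 23)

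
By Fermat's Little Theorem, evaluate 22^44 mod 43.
By Fermat: 22^{42} ≡ 1 (mod 43). So 22^{44} = 22^{42} · 22^{2} ≡ 22^{2} ≡ 11 (mod 43)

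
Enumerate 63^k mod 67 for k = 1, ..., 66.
63^1, 63^2, ..., 63^{66} mod 67: [63, 16, 3, 55, 48, 9, 31, 10, 27, 26, 30, 14, 11, 23, 42, 33, 2, 59, 32, 6, 43, 29, 18, 62, 20, 54, 52, 60, 28, 22, 46, 17, 66, 4, 51, 64, 12, 19, 58, 36, 57, 40, 41, 37, 53, 56, 44, 25, 34, 65, 8, 35, 61, 24, 38, 49, 5, 47, 13, 15, 7, 39, 45, 21, 50, 1]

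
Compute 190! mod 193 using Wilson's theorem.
(192)! = (190)! × (191) × (192) ≡ -1 mod 193. So (190)! ≡ -1 × [(192)(191)]^(-1) ≡ 96 mod 193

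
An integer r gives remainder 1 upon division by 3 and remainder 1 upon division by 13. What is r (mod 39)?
M = 3 × 13 = 39. M₁ = 13, y₁ ≡ 1 (mod 3). M₂ = 3, y₂ ≡ 9 (mod 13). r = 1×13×1 + 1×3×9 ≡ 1 (mod 39)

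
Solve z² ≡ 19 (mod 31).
The square roots of 19 mod 31 are 9 and 22. Verify: 9² = 81 ≡ 19 (mod 31)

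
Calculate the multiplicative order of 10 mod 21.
Powers of 10 mod 21: 10^1≡10, 10^2≡16, 10^3≡13, 10^4≡4, 10^5≡19, 10^6≡1. ord_21(10) = 6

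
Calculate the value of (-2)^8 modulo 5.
Using Fermat: (-2)^{4} ≡ 1 (mod 5). 8 ≡ 0 (mod 4). So (-2)^{8} ≡ (-2)^{0} ≡ 1 (mod 5)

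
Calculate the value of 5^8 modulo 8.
By repeated squaring (mod 8): 5^{1}≡5, 5^{2}≡1, 5^{4}≡1, 5^{8}≡1. So 5^{8} ≡ 1 (mod 8)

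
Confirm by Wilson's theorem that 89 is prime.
(88)! mod 89 = 88. Since this equals -1 (mod 89), Wilson confirms 89 is prime.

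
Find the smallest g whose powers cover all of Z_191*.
g = 19. Powers: [19, 170, 174, 59, 166, 98, ...] generates all 190 non-zero residues.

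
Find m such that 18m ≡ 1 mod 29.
Since 29 is prime, by Fermat 18^(-1) ≡ 18^{27} ≡ 21 mod 29. Verify: 18 × 21 = 378 ≡ 1 mod 29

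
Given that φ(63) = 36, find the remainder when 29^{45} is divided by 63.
By Euler: 29^{36} ≡ 1 mod 63 since gcd(29, 63) = 1. 45 = 1×36 + 9. So 29^{45} ≡ 29^{9} ≡ 8 mod 63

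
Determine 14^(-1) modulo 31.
Since 31 is prime, by Fermat 14^(-1) ≡ 14^{29} ≡ 20 (mod 31). Verify: 14 × 20 = 280 ≡ 1 (mod 31)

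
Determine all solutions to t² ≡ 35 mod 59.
The square roots of 35 mod 59 are 25 and 34. Verify: 25² = 625 ≡ 35 mod 59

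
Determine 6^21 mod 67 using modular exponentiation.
By repeated squaring (mod 67): 6^{1}≡6, 6^{2}≡36, 6^{4}≡23, 6^{8}≡60, 6^{16}≡49. Then 6^{21} = 6^{16+4+1} ≡ 49 × 23 × 6 ≡ 62 (mod 67)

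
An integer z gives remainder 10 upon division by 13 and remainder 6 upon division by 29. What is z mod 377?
M = 13 × 29 = 377. M₁ = 29, y₁ ≡ 9 mod 13. M₂ = 13, y₂ ≡ 9 mod 29. z = 10×29×9 + 6×13×9 ≡ 296 mod 377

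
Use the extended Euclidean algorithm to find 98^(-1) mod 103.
Extended GCD: 98(41) + 103(-39) = 1. So 98^(-1) ≡ 41 mod 103. Verify: 98 × 41 = 4018 ≡ 1 mod 103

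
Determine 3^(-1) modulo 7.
Since 7 is prime, by Fermat 3^(-1) ≡ 3^{5} ≡ 5 mod 7. Verify: 3 × 5 = 15 ≡ 1 mod 7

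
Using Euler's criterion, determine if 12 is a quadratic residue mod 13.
By Euler's criterion: 12^{6} ≡ 1 mod 13. Since this equals 1, 12 is a QR.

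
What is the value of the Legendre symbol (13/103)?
(13/103) = 13^{51} mod 103 = 1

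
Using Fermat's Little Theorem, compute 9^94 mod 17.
By Fermat: 9^{16} ≡ 1 mod 17. 94 = 5×16 + 14. So 9^{94} ≡ 9^{14} ≡ 4 mod 17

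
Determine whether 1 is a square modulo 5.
By Euler's criterion: 1^{2} ≡ 1 (mod 5). Since this equals 1, 1 is a QR.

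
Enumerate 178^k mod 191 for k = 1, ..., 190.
178^1, 178^2, ..., 178^{190} mod 191: [178, 169, 95, 102, 11, 48, 140, 90, 167, 121, 146, 12, 35, 118, 185, 78, 132, 3, 152, 125, 94, 115, 33, 144, 38, 79, 119, 172, 56, 36, 105, 163, 173, 43, 14, 9, 74, 184, 91, 154, 99, 50, 114, 46, 166, 134, 168, 108, 124, 107, 137, 129, 42, 27, 31, 170, 82, 80, 106, 150, 151, 138, 116, 20, 122, 133, 181, 130, 29, 5, 126, 81, 93, 128, 55, 49, 127, 68, 71, 32, 157, 60, 175, 17, 161, 8, 87, 15, 187, 52, 88, 2, 165, 147, 190, 13, 22, 96, 89, 180, 143, 51, 101, 24, 70, 45, 179, 156, 73, 6, 113, 59, 188, 39, 66, 97, 76, 158, 47, 153, 112, 72, 19, 135, 155, 86, 28, 18, 148, 177, 182, 117, 7, 100, 37, 92, 141, 77, 145, 25, 57, 23, 83, 67, 84, 54, 62, 149, 164, 160, 21, 109, 111, 85, 41, 40, 53, 75, 171, 69, 58, 10, 61, 162, 186, 65, 110, 98, 63, 136, 142, 64, 123, 120, 159, 34, 131, 16, 174, 30, 183, 104, 176, 4, 139, 103, 189, 26, 44, 1]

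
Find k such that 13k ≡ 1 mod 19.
Since 19 is prime, by Fermat 13^(-1) ≡ 13^{17} ≡ 3 mod 19. Verify: 13 × 3 = 39 ≡ 1 mod 19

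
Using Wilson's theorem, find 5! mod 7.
(6)! = (5)! × (6) ≡ -1 (mod 7). So (5)! ≡ -1 × (6)^(-1) ≡ (-1)×(-1) = 1 (mod 7)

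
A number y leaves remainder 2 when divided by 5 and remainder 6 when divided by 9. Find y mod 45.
M = 5 × 9 = 45. M₁ = 9, y₁ ≡ 4 mod 5. M₂ = 5, y₂ ≡ 2 mod 9. y = 2×9×4 + 6×5×2 ≡ 42 mod 45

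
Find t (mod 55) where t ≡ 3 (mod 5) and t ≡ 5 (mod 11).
M = 5 × 11 = 55. M₁ = 11, y₁ ≡ 1 (mod 5). M₂ = 5, y₂ ≡ 9 (mod 11). t = 3×11×1 + 5×5×9 ≡ 38 (mod 55)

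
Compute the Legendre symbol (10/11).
(10/11) = 10^{5} mod 11 = -1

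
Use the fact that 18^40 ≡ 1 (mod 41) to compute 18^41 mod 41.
By Fermat: 18^{40} ≡ 1 (mod 41). So 18^{41} = 18^{40} · 18^{1} ≡ 18^{1} ≡ 18 (mod 41)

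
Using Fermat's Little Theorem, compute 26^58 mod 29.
By Fermat: 26^{28} ≡ 1 mod 29. 58 = 2×28 + 2. So 26^{58} ≡ 26^{2} ≡ 9 mod 29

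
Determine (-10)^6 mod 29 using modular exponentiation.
By repeated squaring (mod 29): (-10)^{1}≡19, (-10)^{2}≡13, (-10)^{4}≡24. Then (-10)^{6} = (-10)^{4+2} ≡ 24 × 13 ≡ 22 (mod 29)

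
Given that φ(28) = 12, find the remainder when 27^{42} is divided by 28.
By Euler: 27^{12} ≡ 1 mod 28 since gcd(27, 28) = 1. 42 = 3×12 + 6. So 27^{42} ≡ 27^{6} ≡ 1 mod 28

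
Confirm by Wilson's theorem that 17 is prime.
(16)! mod 17 = 16. Since this equals -1 mod 17, Wilson confirms 17 is prime.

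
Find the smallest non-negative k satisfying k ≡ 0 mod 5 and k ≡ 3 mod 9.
M = 5 × 9 = 45. M₁ = 9, y₁ ≡ 4 mod 5. M₂ = 5, y₂ ≡ 2 mod 9. k = 0×9×4 + 3×5×2 ≡ 30 mod 45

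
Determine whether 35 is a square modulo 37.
By Euler's criterion: 35^{18} ≡ 36 mod 37. Since this equals -1 (≡ 36), 35 is not a QR.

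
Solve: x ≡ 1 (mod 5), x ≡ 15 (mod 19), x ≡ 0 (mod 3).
M = 5 × 19 × 3 = 285. M₁ = 57, y₁ ≡ 3 (mod 5). M₂ = 15, y₂ ≡ 14 (mod 19). M₃ = 95, y₃ ≡ 2 (mod 3). x = 1×57×3 + 15×15×14 + 0×95×2 ≡ 186 (mod 285)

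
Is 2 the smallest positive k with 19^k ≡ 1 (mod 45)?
Powers of 19 mod 45: 19^1≡19, 19^2≡1. First k with 19^k≡1 is k=2. Yes, ord_45(19) = 2.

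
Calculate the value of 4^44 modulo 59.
By repeated squaring mod 59: 4^{1}≡4, 4^{2}≡16, 4^{4}≡20, 4^{8}≡46, 4^{16}≡51, 4^{32}≡5. Then 4^{44} = 4^{32+8+4} ≡ 5 × 46 × 20 ≡ 57 mod 59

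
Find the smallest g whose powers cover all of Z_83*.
g = 2. Powers: [2, 4, 8, 16, 32, 64, 45, 7, ...] generates all 82 non-zero residues.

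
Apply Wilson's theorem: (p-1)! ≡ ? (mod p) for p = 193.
By Wilson's theorem, (192)! ≡ -1 ≡ 192 (mod 193)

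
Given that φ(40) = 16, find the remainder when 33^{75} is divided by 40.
By Euler: 33^{16} ≡ 1 mod 40 since gcd(33, 40) = 1. 75 = 4×16 + 11. So 33^{75} ≡ 33^{11} ≡ 17 mod 40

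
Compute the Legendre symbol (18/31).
(18/31) = 18^{15} mod 31 = 1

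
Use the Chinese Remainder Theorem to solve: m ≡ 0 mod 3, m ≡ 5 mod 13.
M = 3 × 13 = 39. M₁ = 13, y₁ ≡ 1 mod 3. M₂ = 3, y₂ ≡ 9 mod 13. m = 0×13×1 + 5×3×9 ≡ 18 mod 39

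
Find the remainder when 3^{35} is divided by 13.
By Fermat: 3^{12} ≡ 1 (mod 13). 35 = 2×12 + 11. So 3^{35} ≡ 3^{11} ≡ 9 (mod 13)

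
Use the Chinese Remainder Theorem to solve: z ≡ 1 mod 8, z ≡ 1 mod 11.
M = 8 × 11 = 88. M₁ = 11, y₁ ≡ 3 mod 8. M₂ = 8, y₂ ≡ 7 mod 11. z = 1×11×3 + 1×8×7 ≡ 1 mod 88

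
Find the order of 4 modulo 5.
Powers of 4 mod 5: 4^1≡4, 4^2≡1. So the order of 4 is 2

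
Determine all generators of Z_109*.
There are φ(108) = 36 primitive roots mod 109: {6, 10, 11, 13, 14, 18, 24, 30, 37, 39, 40, 42, 44, 47, 50, 51, 52, 53, 56, 57, 58, 59, 62, 65, 67, 69, 70, 72, 79, 85, 91, 95, 96, 98, 99, 103}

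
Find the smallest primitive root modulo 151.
g = 6. For each prime q|150: 6^{75}≡150, 6^{50}≡32, 6^{30}≡59, none ≡ 1, so ord_151(6) = 150 and 6 is a primitive root.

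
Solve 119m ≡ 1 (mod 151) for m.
Since 151 is prime, by Fermat 119^(-1) ≡ 119^{149} ≡ 33 (mod 151). Verify: 119 × 33 = 3927 ≡ 1 (mod 151)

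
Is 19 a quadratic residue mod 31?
By Euler's criterion: 19^{15} ≡ 1 (mod 31). Since this equals 1, 19 is a QR.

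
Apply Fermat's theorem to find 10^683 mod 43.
By Fermat: 10^{42} ≡ 1 mod 43. 683 ≡ 11 mod 42. So 10^{683} ≡ 10^{11} ≡ 15 mod 43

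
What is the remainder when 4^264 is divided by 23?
Using Fermat: 4^{22} ≡ 1 (mod 23). 264 ≡ 0 (mod 22). So 4^{264} ≡ 4^{0} ≡ 1 (mod 23)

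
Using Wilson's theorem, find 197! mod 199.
(198)! = (197)! × (198) ≡ -1 (mod 199). So (197)! ≡ -1 × (198)^(-1) ≡ (-1)×(-1) = 1 (mod 199)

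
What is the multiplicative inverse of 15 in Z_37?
Since 37 is prime, by Fermat 15^(-1) ≡ 15^{35} ≡ 5 mod 37. Verify: 15 × 5 = 75 ≡ 1 mod 37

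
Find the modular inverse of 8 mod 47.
Since 47 is prime, by Fermat 8^(-1) ≡ 8^{45} ≡ 6 mod 47. Verify: 8 × 6 = 48 ≡ 1 mod 47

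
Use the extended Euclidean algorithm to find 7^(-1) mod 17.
Extended GCD: 7(5) + 17(-2) = 1. So 7^(-1) ≡ 5 (mod 17). Verify: 7 × 5 = 35 ≡ 1 (mod 17)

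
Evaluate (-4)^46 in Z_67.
By repeated squaring (mod 67): (-4)^{1}≡63, (-4)^{2}≡16, (-4)^{4}≡55, (-4)^{8}≡10, (-4)^{16}≡33, (-4)^{32}≡17. Then (-4)^{46} = (-4)^{32+8+4+2} ≡ 17 × 10 × 55 × 16 ≡ 56 (mod 67)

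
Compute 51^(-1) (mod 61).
Since 61 is prime, by Fermat 51^(-1) ≡ 51^{59} ≡ 6 (mod 61). Verify: 51 × 6 = 306 ≡ 1 (mod 61)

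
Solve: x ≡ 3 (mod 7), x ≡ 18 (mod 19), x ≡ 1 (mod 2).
M = 7 × 19 × 2 = 266. M₁ = 38, y₁ ≡ 5 (mod 7). M₂ = 14, y₂ ≡ 15 (mod 19). M₃ = 133, y₃ ≡ 1 (mod 2). x = 3×38×5 + 18×14×15 + 1×133×1 ≡ 227 (mod 266)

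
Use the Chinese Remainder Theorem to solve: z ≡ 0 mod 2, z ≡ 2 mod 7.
M = 2 × 7 = 14. M₁ = 7, y₁ ≡ 1 mod 2. M₂ = 2, y₂ ≡ 4 mod 7. z = 0×7×1 + 2×2×4 ≡ 2 mod 14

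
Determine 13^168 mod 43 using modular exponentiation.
Using Fermat: 13^{42} ≡ 1 mod 43. 168 ≡ 0 mod 42. So 13^{168} ≡ 13^{0} ≡ 1 mod 43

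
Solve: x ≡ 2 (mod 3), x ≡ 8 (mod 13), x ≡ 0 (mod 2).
M = 3 × 13 × 2 = 78. M₁ = 26, y₁ ≡ 2 (mod 3). M₂ = 6, y₂ ≡ 11 (mod 13). M₃ = 39, y₃ ≡ 1 (mod 2). x = 2×26×2 + 8×6×11 + 0×39×1 ≡ 8 (mod 78)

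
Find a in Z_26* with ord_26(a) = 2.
25 has order 2 mod 26 since 25^{2} ≡ 1 mod 26 and no smaller power works.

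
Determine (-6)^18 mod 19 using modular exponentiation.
Using Fermat: (-6)^{18} ≡ 1 (mod 19). 18 ≡ 0 (mod 18). So (-6)^{18} ≡ (-6)^{0} ≡ 1 (mod 19)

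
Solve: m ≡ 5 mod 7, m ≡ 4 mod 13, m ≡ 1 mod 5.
M = 7 × 13 × 5 = 455. M₁ = 65, y₁ ≡ 4 mod 7. M₂ = 35, y₂ ≡ 3 mod 13. M₃ = 91, y₃ ≡ 1 mod 5. m = 5×65×4 + 4×35×3 + 1×91×1 ≡ 446 mod 455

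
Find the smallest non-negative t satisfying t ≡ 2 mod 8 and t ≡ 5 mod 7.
M = 8 × 7 = 56. M₁ = 7, y₁ ≡ 7 mod 8. M₂ = 8, y₂ ≡ 1 mod 7. t = 2×7×7 + 5×8×1 ≡ 26 mod 56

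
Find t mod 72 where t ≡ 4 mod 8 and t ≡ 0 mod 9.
M = 8 × 9 = 72. M₁ = 9, y₁ ≡ 1 mod 8. M₂ = 8, y₂ ≡ 8 mod 9. t = 4×9×1 + 0×8×8 ≡ 36 mod 72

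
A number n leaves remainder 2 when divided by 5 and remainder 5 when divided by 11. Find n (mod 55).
M = 5 × 11 = 55. M₁ = 11, y₁ ≡ 1 (mod 5). M₂ = 5, y₂ ≡ 9 (mod 11). n = 2×11×1 + 5×5×9 ≡ 27 (mod 55)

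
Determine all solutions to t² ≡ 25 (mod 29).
The square roots of 25 mod 29 are 24 and 5. Verify: 24² = 576 ≡ 25 (mod 29)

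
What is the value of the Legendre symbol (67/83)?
(67/83) = 67^{41} mod 83 = -1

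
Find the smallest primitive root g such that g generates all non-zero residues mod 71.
g = 7. Powers: [7, 49, 59, 58, 51, 2, ...] generates all 70 non-zero residues.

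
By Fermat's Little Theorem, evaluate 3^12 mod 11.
By Fermat: 3^{10} ≡ 1 mod 11. So 3^{12} = 3^{10} · 3^{2} ≡ 3^{2} ≡ 9 mod 11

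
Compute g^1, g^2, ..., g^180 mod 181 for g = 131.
131^1, 131^2, ..., 131^{180} mod 181: [131, 147, 71, 70, 120, 154, 83, 13, 74, 101, 18, 5, 112, 11, 174, 169, 57, 46, 53, 65, 8, 143, 90, 25, 17, 55, 146, 121, 104, 49, 84, 144, 40, 172, 88, 125, 85, 94, 6, 62, 158, 64, 58, 177, 19, 136, 78, 82, 63, 108, 30, 129, 66, 139, 109, 161, 95, 137, 28, 48, 134, 178, 150, 102, 149, 152, 2, 81, 113, 142, 140, 59, 127, 166, 26, 148, 21, 36, 10, 43, 22, 167, 157, 114, 92, 106, 130, 16, 105, 180, 50, 34, 110, 111, 61, 27, 98, 168, 107, 80, 163, 176, 69, 170, 7, 12, 124, 135, 128, 116, 173, 38, 91, 156, 164, 126, 35, 60, 77, 132, 97, 37, 141, 9, 93, 56, 96, 87, 175, 119, 23, 117, 123, 4, 162, 45, 103, 99, 118, 73, 151, 52, 115, 42, 72, 20, 86, 44, 153, 133, 47, 3, 31, 79, 32, 29, 179, 100, 68, 39, 41, 122, 54, 15, 155, 33, 160, 145, 171, 138, 159, 14, 24, 67, 89, 75, 51, 165, 76, 1]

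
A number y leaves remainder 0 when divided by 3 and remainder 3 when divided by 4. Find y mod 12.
M = 3 × 4 = 12. M₁ = 4, y₁ ≡ 1 mod 3. M₂ = 3, y₂ ≡ 3 mod 4. y = 0×4×1 + 3×3×3 ≡ 3 mod 12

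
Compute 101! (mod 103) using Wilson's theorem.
(102)! = (101)! × (102) ≡ -1 (mod 103). So (101)! ≡ -1 × (102)^(-1) ≡ (-1)×(-1) = 1 (mod 103)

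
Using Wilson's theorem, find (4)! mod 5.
By Wilson's theorem, (4)! ≡ -1 ≡ 4 (mod 5)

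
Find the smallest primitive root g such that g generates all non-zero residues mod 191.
g = 19. For each prime q|190: 19^{95}≡190, 19^{38}≡39, 19^{10}≡52, none ≡ 1, so ord_191(19) = 190 and 19 is a primitive root.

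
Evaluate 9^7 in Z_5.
Using Fermat: 9^{4} ≡ 1 mod 5. 7 ≡ 3 mod 4. So 9^{7} ≡ 9^{3} ≡ 4 mod 5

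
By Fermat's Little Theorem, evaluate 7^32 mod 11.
By Fermat: 7^{10} ≡ 1 mod 11. 32 = 3×10 + 2. So 7^{32} ≡ 7^{2} ≡ 5 mod 11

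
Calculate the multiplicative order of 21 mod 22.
Powers of 21 mod 22: 21^1≡21, 21^2≡1. So the order of 21 is 2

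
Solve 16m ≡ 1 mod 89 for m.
Since 89 is prime, by Fermat 16^(-1) ≡ 16^{87} ≡ 39 mod 89. Verify: 16 × 39 = 624 ≡ 1 mod 89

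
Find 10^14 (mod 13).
Using Fermat: 10^{12} ≡ 1 (mod 13). 14 ≡ 2 (mod 12). So 10^{14} ≡ 10^{2} ≡ 9 (mod 13)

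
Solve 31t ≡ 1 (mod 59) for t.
Since 59 is prime, by Fermat 31^(-1) ≡ 31^{57} ≡ 40 (mod 59). Verify: 31 × 40 = 1240 ≡ 1 (mod 59)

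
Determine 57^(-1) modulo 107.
Since 107 is prime, by Fermat 57^(-1) ≡ 57^{105} ≡ 92 mod 107. Verify: 57 × 92 = 5244 ≡ 1 mod 107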